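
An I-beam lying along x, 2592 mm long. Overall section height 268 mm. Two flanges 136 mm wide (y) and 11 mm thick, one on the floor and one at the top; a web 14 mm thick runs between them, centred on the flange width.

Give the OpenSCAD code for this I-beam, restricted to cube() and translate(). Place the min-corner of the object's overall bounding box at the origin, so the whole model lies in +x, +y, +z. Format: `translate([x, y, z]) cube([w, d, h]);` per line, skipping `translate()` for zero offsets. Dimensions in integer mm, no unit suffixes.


cube([2592, 136, 11]);
translate([0, 61, 11]) cube([2592, 14, 246]);
translate([0, 0, 257]) cube([2592, 136, 11]);


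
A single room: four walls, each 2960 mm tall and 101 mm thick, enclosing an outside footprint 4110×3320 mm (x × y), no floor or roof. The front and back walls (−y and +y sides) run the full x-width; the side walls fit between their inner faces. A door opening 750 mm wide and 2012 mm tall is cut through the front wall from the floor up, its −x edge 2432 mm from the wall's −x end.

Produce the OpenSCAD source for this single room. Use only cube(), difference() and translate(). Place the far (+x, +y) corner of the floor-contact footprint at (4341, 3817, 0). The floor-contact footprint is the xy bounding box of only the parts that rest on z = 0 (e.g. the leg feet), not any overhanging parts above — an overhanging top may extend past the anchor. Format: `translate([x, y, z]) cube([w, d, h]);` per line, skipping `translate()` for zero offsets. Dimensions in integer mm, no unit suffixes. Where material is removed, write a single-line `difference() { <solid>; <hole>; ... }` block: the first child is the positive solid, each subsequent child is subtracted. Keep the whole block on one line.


difference() { translate([231, 497, 0]) cube([4110, 101, 2960]); translate([2663, 497, 0]) cube([750, 101, 2012]); }
translate([231, 3716, 0]) cube([4110, 101, 2960]);
translate([231, 598, 0]) cube([101, 3118, 2960]);
translate([4240, 598, 0]) cube([101, 3118, 2960]);


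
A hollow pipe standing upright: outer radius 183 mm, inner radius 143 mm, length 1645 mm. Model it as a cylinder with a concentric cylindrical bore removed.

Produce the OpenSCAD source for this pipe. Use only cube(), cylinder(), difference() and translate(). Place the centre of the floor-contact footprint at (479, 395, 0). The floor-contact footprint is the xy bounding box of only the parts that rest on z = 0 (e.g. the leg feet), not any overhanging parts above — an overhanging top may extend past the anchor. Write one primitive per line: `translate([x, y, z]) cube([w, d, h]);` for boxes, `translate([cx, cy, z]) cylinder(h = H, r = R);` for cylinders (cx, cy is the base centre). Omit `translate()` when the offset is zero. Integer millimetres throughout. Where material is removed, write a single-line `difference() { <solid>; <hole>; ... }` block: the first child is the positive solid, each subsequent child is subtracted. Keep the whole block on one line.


difference() { translate([479, 395, 0]) cylinder(h = 1645, r = 183); translate([479, 395, 0]) cylinder(h = 1645, r = 143); }


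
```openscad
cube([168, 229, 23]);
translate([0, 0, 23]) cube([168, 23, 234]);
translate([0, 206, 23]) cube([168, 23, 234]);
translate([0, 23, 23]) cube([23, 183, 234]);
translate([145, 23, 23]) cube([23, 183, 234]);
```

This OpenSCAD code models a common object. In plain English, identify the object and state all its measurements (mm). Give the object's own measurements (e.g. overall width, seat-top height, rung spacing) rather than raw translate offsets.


An open-topped rectangular box: outside dimensions 168×229×257 mm, with a uniform wall and base thickness of 23 mm. The base is a full 168×229 slab on the floor; four walls sit on top of the base. The front and back walls (the −y and +y sides) span the full width; the two side walls fit between them.


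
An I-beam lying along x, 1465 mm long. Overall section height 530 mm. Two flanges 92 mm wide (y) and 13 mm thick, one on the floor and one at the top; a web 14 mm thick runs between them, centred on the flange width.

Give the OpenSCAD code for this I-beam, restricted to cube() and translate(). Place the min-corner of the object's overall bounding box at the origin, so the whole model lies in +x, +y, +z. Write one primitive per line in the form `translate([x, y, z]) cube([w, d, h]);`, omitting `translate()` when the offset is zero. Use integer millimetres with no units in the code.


cube([1465, 92, 13]);
translate([0, 39, 13]) cube([1465, 14, 504]);
translate([0, 0, 517]) cube([1465, 92, 13]);


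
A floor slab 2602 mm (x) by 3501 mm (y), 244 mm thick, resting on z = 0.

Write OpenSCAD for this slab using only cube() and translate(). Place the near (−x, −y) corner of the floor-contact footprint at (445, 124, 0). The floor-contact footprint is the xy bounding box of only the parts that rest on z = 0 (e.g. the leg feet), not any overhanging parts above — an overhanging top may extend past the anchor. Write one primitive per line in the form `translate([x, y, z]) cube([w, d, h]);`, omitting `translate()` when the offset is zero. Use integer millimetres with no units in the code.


translate([445, 124, 0]) cube([2602, 3501, 244]);


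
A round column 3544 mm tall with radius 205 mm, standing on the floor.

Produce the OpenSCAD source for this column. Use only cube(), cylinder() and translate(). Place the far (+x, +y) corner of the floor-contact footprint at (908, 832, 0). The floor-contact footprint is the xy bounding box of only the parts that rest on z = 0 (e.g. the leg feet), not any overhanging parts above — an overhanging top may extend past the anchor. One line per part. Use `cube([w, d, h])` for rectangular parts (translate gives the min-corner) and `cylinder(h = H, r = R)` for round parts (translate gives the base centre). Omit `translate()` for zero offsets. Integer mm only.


translate([703, 627, 0]) cylinder(h = 3544, r = 205);


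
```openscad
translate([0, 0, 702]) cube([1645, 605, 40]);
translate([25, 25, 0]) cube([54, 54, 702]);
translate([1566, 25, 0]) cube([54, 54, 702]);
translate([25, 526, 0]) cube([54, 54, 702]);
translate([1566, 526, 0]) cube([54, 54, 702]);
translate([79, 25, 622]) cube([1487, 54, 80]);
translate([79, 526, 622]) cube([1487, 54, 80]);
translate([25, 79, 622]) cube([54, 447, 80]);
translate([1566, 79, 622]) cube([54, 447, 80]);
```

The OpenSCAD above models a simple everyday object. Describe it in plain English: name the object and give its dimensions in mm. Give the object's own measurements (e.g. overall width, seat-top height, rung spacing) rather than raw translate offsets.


A rectangular dining table. The top is 1645×605×40 mm with its upper surface at z = 742 mm. It stands on four 54×54 mm square legs, each inset 25 mm from the nearest pair of top edges, running from the floor to the underside of the top. Four apron rails, 54 mm thick and 80 mm tall, run between adjacent legs with their top edges flush with the underside of the top and their outer faces flush with the legs' outer faces.


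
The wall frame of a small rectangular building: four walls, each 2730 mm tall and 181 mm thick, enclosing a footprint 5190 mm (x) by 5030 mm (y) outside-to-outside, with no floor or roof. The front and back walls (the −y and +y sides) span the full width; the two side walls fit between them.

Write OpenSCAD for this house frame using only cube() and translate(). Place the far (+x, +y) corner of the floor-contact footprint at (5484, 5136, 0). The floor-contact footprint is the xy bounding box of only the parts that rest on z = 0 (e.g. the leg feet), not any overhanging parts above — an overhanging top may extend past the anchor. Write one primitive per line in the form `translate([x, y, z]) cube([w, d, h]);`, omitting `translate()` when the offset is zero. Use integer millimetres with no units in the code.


translate([294, 106, 0]) cube([5190, 181, 2730]);
translate([294, 4955, 0]) cube([5190, 181, 2730]);
translate([294, 287, 0]) cube([181, 4668, 2730]);
translate([5303, 287, 0]) cube([181, 4668, 2730]);


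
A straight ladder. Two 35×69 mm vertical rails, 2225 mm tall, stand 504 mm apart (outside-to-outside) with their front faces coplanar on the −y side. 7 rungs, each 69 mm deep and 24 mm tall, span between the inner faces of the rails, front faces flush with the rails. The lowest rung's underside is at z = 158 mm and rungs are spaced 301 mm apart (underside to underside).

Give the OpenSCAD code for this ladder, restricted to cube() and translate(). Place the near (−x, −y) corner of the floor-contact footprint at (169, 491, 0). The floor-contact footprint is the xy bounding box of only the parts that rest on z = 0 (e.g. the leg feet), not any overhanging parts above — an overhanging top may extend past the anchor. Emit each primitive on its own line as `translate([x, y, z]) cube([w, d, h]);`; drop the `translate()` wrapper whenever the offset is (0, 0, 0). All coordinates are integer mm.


translate([169, 491, 0]) cube([35, 69, 2225]);
translate([638, 491, 0]) cube([35, 69, 2225]);
translate([204, 491, 158]) cube([434, 69, 24]);
translate([204, 491, 459]) cube([434, 69, 24]);
translate([204, 491, 760]) cube([434, 69, 24]);
translate([204, 491, 1061]) cube([434, 69, 24]);
translate([204, 491, 1362]) cube([434, 69, 24]);
translate([204, 491, 1663]) cube([434, 69, 24]);
translate([204, 491, 1964]) cube([434, 69, 24]);


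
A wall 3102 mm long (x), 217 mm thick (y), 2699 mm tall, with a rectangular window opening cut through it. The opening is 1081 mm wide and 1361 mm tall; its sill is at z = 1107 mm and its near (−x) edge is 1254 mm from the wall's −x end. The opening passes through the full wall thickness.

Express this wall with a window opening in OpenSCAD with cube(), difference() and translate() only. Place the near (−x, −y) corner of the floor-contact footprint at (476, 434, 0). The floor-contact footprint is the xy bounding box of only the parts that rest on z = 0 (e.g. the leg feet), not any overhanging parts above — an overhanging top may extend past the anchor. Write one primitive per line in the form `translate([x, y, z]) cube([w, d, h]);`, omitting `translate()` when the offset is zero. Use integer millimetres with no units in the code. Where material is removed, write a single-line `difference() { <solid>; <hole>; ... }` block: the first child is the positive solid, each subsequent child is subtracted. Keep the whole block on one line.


difference() { translate([476, 434, 0]) cube([3102, 217, 2699]); translate([1730, 434, 1107]) cube([1081, 217, 1361]); }


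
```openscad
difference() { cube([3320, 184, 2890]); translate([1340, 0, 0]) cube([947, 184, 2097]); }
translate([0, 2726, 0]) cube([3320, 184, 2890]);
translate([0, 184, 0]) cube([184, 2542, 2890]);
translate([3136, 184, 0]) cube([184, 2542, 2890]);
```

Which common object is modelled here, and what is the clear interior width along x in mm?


A single room. The interior width is 2952 mm.

Four walls enclosing a rectangle with a door in the front wall — a room. Outside width 3320 minus two 184 mm walls gives 2952 mm.


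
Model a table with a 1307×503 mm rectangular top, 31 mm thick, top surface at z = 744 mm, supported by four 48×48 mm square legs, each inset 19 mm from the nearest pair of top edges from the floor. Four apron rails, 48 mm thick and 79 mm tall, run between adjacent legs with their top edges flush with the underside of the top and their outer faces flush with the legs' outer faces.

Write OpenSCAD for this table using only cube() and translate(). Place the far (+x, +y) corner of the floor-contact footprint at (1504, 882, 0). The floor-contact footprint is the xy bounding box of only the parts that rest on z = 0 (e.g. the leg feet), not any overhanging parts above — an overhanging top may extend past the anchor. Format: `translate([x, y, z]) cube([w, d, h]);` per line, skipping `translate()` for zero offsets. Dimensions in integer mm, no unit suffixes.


translate([216, 398, 713]) cube([1307, 503, 31]);
translate([235, 417, 0]) cube([48, 48, 713]);
translate([1456, 417, 0]) cube([48, 48, 713]);
translate([235, 834, 0]) cube([48, 48, 713]);
translate([1456, 834, 0]) cube([48, 48, 713]);
translate([283, 417, 634]) cube([1173, 48, 79]);
translate([283, 834, 634]) cube([1173, 48, 79]);
translate([235, 465, 634]) cube([48, 369, 79]);
translate([1456, 465, 634]) cube([48, 369, 79]);


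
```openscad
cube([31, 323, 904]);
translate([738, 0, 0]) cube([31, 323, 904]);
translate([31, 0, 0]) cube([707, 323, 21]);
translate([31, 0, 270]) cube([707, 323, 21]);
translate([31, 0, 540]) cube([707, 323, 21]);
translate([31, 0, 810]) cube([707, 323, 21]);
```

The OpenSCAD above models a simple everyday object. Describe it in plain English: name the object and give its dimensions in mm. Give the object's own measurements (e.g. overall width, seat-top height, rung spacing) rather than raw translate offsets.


An open bookshelf. Two side panels, each 31 mm thick, 323 mm deep and 904 mm tall, stand 769 mm apart (outside-to-outside). Between them sit 4 shelves, each 21 mm thick and 323 mm deep, spanning the full gap between the sides. The bottom shelf rests on the floor (its underside at z = 0) and the clear gap between one shelf's top and the next shelf's underside is 249 mm.


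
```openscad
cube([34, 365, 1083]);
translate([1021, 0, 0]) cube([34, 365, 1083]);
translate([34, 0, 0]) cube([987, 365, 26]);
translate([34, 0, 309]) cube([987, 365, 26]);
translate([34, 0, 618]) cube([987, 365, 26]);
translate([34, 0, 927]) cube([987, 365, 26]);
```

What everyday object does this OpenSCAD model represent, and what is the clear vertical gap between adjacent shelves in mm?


A bookshelf. The clear shelf gap is 283 mm.

Two tall side panels with 4 horizontal boards between them — a bookshelf. The first two shelf undersides are at z = 0 and z = 309; with shelf thickness 26, the clear gap is 309 − 0 − 26 = 283 mm.


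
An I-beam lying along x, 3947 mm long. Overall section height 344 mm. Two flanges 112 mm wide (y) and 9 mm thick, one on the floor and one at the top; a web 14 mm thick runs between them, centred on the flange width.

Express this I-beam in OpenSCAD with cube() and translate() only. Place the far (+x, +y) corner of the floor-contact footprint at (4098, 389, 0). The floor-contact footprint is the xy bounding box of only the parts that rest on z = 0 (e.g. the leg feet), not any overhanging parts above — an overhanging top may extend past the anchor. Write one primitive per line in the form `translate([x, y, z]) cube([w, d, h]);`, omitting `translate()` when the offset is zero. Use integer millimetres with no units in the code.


translate([151, 277, 0]) cube([3947, 112, 9]);
translate([151, 326, 9]) cube([3947, 14, 326]);
translate([151, 277, 335]) cube([3947, 112, 9]);


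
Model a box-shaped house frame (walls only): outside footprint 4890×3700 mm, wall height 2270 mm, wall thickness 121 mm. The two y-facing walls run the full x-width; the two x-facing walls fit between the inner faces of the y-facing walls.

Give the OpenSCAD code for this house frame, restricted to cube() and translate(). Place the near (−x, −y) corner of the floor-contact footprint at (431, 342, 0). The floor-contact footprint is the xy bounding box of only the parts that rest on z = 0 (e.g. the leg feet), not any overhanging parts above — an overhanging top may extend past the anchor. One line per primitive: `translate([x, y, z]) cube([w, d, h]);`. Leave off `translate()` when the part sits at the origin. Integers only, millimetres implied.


translate([431, 342, 0]) cube([4890, 121, 2270]);
translate([431, 3921, 0]) cube([4890, 121, 2270]);
translate([431, 463, 0]) cube([121, 3458, 2270]);
translate([5200, 463, 0]) cube([121, 3458, 2270]);


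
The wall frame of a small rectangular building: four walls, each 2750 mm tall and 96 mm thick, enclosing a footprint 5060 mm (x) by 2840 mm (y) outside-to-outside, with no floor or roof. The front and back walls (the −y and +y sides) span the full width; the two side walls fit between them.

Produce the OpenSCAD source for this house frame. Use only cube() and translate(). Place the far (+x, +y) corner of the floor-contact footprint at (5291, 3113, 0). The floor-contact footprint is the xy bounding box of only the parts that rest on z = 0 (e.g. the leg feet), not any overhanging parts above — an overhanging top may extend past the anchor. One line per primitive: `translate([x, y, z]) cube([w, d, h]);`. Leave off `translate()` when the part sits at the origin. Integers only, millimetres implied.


translate([231, 273, 0]) cube([5060, 96, 2750]);
translate([231, 3017, 0]) cube([5060, 96, 2750]);
translate([231, 369, 0]) cube([96, 2648, 2750]);
translate([5195, 369, 0]) cube([96, 2648, 2750]);


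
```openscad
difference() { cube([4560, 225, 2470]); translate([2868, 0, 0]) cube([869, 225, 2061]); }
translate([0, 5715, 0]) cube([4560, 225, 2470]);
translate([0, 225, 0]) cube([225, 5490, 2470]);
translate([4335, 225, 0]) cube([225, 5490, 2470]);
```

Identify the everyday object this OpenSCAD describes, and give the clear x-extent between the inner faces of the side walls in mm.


A single room. The interior width is 4110 mm.

Four walls enclosing a rectangle with a door in the front wall — a room. Outside width 4560 minus two 225 mm walls gives 4110 mm.


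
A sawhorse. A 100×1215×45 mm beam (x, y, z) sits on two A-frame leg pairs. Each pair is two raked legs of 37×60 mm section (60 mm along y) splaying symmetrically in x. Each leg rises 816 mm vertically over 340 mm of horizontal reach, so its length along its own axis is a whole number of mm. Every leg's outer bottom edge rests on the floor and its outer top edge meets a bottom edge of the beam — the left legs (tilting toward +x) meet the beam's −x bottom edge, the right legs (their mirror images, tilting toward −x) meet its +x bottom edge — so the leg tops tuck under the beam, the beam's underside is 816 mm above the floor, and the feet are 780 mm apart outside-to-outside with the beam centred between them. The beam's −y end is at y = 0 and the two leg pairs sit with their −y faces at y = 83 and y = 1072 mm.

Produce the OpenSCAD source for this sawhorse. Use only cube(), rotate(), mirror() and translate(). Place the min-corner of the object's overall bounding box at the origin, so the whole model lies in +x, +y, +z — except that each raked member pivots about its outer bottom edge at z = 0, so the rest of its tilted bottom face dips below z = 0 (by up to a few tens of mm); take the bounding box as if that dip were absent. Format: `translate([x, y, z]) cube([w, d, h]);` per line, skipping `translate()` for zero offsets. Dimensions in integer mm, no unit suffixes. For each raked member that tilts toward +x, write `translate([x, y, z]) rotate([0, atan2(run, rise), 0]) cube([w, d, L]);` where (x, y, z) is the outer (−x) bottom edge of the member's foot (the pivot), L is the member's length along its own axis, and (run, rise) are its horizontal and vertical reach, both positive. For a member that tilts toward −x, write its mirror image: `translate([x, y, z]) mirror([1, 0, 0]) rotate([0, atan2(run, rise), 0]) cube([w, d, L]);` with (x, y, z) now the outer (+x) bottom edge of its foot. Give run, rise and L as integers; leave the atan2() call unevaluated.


translate([340, 0, 816]) cube([100, 1215, 45]);
translate([0, 83, 0]) rotate([0, atan2(340, 816), 0]) cube([37, 60, 884]);
translate([780, 83, 0]) mirror([1, 0, 0]) rotate([0, atan2(340, 816), 0]) cube([37, 60, 884]);
translate([0, 1072, 0]) rotate([0, atan2(340, 816), 0]) cube([37, 60, 884]);
translate([780, 1072, 0]) mirror([1, 0, 0]) rotate([0, atan2(340, 816), 0]) cube([37, 60, 884]);


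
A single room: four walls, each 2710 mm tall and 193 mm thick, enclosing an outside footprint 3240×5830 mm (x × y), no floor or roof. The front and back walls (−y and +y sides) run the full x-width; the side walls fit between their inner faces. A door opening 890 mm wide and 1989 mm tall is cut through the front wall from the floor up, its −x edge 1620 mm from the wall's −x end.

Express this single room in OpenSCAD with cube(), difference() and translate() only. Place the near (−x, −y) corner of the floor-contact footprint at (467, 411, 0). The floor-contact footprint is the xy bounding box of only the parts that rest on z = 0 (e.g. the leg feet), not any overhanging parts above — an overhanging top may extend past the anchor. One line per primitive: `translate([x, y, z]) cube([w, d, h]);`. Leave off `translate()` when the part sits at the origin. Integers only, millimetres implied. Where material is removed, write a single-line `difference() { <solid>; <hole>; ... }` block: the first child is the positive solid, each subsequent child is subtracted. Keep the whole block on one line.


difference() { translate([467, 411, 0]) cube([3240, 193, 2710]); translate([2087, 411, 0]) cube([890, 193, 1989]); }
translate([467, 6048, 0]) cube([3240, 193, 2710]);
translate([467, 604, 0]) cube([193, 5444, 2710]);
translate([3514, 604, 0]) cube([193, 5444, 2710]);


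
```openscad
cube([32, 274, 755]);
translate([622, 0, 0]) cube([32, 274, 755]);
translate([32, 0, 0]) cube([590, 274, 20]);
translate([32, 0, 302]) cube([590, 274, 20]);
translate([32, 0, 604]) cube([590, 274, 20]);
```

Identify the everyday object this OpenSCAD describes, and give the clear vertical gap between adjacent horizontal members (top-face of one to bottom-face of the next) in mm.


A bookshelf. The clear shelf gap is 282 mm.

Two tall side panels with 3 horizontal boards between them — a bookshelf. The first two shelf undersides are at z = 0 and z = 302; with shelf thickness 20, the clear gap is 302 − 0 − 20 = 282 mm.


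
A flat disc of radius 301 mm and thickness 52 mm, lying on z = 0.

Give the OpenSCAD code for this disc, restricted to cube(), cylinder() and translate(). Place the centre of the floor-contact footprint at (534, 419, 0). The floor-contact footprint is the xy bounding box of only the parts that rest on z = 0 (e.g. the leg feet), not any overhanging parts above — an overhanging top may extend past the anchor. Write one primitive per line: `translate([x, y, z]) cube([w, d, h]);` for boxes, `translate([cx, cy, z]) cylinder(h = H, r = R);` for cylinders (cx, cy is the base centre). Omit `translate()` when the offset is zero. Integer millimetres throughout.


translate([534, 419, 0]) cylinder(h = 52, r = 301);


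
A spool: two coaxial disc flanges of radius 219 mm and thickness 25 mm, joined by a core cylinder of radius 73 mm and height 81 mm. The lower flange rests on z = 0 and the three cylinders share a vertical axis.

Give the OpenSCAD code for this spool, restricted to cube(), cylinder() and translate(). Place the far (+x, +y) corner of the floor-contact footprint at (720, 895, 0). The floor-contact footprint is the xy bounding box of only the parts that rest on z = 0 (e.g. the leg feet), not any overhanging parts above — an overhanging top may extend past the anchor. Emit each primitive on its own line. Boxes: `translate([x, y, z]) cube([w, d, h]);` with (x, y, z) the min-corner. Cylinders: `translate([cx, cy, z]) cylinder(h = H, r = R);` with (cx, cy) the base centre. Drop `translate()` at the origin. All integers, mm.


translate([501, 676, 0]) cylinder(h = 25, r = 219);
translate([501, 676, 25]) cylinder(h = 81, r = 73);
translate([501, 676, 106]) cylinder(h = 25, r = 219);


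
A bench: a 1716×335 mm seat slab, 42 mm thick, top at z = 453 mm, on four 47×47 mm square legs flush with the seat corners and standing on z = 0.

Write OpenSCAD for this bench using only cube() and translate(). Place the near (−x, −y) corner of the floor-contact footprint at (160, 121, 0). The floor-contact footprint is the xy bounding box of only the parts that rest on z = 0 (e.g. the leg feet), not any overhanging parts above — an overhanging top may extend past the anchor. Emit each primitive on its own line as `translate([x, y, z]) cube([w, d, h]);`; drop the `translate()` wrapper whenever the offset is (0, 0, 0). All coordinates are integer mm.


// leg_h = 453 − 42 = 411
translate([160, 121, 411]) cube([1716, 335, 42]);
translate([160, 121, 0]) cube([47, 47, 411]);
translate([160, 409, 0]) cube([47, 47, 411]);
translate([1829, 121, 0]) cube([47, 47, 411]);
translate([1829, 409, 0]) cube([47, 47, 411]);


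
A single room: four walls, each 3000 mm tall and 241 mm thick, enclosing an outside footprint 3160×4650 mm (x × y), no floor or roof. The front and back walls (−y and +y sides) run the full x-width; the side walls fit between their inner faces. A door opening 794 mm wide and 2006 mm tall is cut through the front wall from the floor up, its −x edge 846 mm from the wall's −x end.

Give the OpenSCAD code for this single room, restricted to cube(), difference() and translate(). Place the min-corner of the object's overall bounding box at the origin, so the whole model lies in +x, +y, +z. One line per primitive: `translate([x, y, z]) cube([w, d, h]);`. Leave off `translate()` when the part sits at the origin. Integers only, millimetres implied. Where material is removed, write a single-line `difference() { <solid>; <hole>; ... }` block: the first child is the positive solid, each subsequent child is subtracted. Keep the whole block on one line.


difference() { cube([3160, 241, 3000]); translate([846, 0, 0]) cube([794, 241, 2006]); }
translate([0, 4409, 0]) cube([3160, 241, 3000]);
translate([0, 241, 0]) cube([241, 4168, 3000]);
translate([2919, 241, 0]) cube([241, 4168, 3000]);


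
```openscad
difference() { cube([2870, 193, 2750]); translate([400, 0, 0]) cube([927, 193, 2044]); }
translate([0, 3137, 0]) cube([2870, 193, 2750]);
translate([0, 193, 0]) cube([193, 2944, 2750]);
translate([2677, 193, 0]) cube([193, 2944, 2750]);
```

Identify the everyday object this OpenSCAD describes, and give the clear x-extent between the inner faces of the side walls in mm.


A single room. The interior width is 2484 mm.

Four walls enclosing a rectangle with a door in the front wall — a room. Outside width 2870 minus two 193 mm walls gives 2484 mm.


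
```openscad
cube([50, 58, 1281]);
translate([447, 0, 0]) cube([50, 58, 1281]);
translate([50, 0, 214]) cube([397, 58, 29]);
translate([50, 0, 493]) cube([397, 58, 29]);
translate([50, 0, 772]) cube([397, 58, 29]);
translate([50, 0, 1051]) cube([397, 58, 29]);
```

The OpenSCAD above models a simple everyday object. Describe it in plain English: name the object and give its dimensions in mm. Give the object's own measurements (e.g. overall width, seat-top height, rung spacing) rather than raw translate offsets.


A straight ladder. Two 50×58 mm vertical rails, 1281 mm tall, stand 497 mm apart (outside-to-outside) with their front faces coplanar on the −y side. 4 rungs, each 58 mm deep and 29 mm tall, span between the inner faces of the rails, front faces flush with the rails. The lowest rung's underside is at z = 214 mm and rungs are spaced 279 mm apart (underside to underside).


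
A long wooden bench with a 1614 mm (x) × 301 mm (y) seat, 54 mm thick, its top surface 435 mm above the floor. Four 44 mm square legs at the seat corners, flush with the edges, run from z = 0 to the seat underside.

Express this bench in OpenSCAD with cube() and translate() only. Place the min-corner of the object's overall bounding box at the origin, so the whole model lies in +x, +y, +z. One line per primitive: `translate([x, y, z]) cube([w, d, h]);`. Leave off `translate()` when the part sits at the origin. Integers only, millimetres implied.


// leg_h = 435 − 54 = 381
translate([0, 0, 381]) cube([1614, 301, 54]);
cube([44, 44, 381]);
translate([0, 257, 0]) cube([44, 44, 381]);
translate([1570, 0, 0]) cube([44, 44, 381]);
translate([1570, 257, 0]) cube([44, 44, 381]);


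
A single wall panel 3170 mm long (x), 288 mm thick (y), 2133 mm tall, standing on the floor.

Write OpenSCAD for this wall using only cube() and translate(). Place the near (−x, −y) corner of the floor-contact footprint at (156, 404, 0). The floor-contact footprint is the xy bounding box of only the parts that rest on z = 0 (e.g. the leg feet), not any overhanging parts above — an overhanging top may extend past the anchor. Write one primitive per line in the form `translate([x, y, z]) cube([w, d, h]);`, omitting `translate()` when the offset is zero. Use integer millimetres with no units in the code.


translate([156, 404, 0]) cube([3170, 288, 2133]);


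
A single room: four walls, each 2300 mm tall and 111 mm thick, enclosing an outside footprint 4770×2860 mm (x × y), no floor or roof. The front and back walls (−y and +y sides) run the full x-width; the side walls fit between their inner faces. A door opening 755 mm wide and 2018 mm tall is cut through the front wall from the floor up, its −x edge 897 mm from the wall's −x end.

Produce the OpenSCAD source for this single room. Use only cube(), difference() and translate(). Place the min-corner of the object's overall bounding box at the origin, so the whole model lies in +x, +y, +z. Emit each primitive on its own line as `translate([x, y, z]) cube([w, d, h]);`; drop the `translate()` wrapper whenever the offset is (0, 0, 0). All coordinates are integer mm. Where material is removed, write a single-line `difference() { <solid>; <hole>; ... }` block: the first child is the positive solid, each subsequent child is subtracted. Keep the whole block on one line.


difference() { cube([4770, 111, 2300]); translate([897, 0, 0]) cube([755, 111, 2018]); }
translate([0, 2749, 0]) cube([4770, 111, 2300]);
translate([0, 111, 0]) cube([111, 2638, 2300]);
translate([4659, 111, 0]) cube([111, 2638, 2300]);


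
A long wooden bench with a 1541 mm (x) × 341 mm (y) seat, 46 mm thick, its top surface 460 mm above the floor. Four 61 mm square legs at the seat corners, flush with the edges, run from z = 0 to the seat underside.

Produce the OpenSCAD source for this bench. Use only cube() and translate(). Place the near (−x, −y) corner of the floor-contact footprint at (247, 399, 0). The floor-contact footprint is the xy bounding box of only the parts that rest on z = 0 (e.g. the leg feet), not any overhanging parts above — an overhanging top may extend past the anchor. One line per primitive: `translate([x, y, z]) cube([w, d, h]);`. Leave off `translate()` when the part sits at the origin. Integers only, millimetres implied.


translate([247, 399, 414]) cube([1541, 341, 46]);
translate([247, 399, 0]) cube([61, 61, 414]);
translate([247, 679, 0]) cube([61, 61, 414]);
translate([1727, 399, 0]) cube([61, 61, 414]);
translate([1727, 679, 0]) cube([61, 61, 414]);


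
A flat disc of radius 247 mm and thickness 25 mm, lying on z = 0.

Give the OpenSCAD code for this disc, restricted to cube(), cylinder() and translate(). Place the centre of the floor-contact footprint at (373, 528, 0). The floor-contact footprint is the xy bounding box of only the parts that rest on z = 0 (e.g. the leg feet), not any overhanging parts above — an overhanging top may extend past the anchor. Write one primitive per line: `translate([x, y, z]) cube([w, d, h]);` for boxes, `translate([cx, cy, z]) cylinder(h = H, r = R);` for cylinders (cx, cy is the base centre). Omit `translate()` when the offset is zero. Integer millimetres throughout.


translate([373, 528, 0]) cylinder(h = 25, r = 247);


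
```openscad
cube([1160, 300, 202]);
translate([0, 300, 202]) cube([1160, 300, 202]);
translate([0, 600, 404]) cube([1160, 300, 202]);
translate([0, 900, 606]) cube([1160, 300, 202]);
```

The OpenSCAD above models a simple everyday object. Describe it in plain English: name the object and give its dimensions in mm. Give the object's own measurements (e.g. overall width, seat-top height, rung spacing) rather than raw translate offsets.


A straight staircase of 4 solid steps. Each step is 1160 mm wide (x), 300 mm deep (y, the going) and 202 mm tall (the rise). The first step rests on the floor; each subsequent step sits one going further in +y and one rise higher in +z, directly behind and above the previous step with no overlap.


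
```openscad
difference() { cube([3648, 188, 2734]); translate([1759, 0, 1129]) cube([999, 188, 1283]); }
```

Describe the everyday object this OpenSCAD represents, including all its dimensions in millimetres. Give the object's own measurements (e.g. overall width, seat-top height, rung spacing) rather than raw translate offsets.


A wall 3648 mm long (x), 188 mm thick (y), 2734 mm tall, with a rectangular window opening cut through it. The opening is 999 mm wide and 1283 mm tall; its sill is at z = 1129 mm and its near (−x) edge is 1759 mm from the wall's −x end. The opening passes through the full wall thickness.


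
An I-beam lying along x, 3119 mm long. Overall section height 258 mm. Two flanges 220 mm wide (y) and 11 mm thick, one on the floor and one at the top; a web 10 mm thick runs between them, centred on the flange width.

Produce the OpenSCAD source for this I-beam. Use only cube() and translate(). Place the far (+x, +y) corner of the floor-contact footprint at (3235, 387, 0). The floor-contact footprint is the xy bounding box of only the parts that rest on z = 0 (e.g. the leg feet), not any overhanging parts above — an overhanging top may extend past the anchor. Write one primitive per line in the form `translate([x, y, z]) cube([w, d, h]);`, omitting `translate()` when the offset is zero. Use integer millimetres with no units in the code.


translate([116, 167, 0]) cube([3119, 220, 11]);
translate([116, 272, 11]) cube([3119, 10, 236]);
translate([116, 167, 247]) cube([3119, 220, 11]);


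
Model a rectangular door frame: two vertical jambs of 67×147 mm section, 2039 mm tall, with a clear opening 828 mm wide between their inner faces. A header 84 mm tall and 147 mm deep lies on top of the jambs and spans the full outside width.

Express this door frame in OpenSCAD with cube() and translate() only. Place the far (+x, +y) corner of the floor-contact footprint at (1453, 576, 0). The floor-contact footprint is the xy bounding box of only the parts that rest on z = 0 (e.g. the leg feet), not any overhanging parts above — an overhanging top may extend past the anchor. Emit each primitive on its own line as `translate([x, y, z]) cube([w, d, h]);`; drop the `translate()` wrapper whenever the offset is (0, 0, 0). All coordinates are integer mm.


translate([491, 429, 0]) cube([67, 147, 2039]);
translate([1386, 429, 0]) cube([67, 147, 2039]);
translate([491, 429, 2039]) cube([962, 147, 84]);


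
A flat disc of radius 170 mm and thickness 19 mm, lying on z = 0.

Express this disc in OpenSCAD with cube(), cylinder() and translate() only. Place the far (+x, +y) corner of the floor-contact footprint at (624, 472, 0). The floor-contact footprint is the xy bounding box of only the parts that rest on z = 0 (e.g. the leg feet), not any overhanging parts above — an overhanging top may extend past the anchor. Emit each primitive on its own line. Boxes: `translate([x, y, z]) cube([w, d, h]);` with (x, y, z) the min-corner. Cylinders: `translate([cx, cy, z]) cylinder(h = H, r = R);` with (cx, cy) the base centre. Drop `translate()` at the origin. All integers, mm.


translate([454, 302, 0]) cylinder(h = 19, r = 170);


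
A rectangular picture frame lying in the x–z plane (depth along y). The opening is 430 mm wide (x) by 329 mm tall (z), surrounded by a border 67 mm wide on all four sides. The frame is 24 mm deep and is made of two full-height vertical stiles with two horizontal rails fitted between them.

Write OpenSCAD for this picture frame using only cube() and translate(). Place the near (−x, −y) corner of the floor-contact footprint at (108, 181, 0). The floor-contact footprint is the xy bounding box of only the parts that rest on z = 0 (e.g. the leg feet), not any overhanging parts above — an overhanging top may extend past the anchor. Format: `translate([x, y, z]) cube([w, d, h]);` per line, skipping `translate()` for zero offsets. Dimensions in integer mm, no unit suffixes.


translate([108, 181, 0]) cube([67, 24, 463]);
translate([605, 181, 0]) cube([67, 24, 463]);
translate([175, 181, 0]) cube([430, 24, 67]);
translate([175, 181, 396]) cube([430, 24, 67]);


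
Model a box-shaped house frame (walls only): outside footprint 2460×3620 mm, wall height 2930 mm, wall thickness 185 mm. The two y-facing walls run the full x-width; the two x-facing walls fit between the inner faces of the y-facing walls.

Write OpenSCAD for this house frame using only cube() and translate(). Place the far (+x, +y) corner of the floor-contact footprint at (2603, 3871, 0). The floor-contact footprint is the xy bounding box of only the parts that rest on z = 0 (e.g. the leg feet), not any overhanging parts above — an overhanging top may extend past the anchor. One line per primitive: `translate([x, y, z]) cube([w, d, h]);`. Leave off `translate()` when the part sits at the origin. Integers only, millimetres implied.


translate([143, 251, 0]) cube([2460, 185, 2930]);
translate([143, 3686, 0]) cube([2460, 185, 2930]);
translate([143, 436, 0]) cube([185, 3250, 2930]);
translate([2418, 436, 0]) cube([185, 3250, 2930]);


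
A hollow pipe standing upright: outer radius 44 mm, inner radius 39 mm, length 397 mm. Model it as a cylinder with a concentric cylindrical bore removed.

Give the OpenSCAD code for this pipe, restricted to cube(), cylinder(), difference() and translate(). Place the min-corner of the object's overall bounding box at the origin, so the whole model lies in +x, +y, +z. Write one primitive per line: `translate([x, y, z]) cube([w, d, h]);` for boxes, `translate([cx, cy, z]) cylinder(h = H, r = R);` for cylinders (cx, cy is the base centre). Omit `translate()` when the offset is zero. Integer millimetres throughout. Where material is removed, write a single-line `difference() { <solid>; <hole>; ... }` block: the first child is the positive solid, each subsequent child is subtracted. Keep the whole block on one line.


difference() { translate([44, 44, 0]) cylinder(h = 397, r = 44); translate([44, 44, 0]) cylinder(h = 397, r = 39); }


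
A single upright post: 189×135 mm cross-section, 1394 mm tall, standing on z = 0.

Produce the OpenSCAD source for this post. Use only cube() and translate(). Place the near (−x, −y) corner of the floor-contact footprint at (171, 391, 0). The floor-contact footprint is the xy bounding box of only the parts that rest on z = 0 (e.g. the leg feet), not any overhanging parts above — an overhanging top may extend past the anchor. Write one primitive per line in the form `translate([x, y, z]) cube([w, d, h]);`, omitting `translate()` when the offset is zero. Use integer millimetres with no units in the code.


translate([171, 391, 0]) cube([189, 135, 1394]);


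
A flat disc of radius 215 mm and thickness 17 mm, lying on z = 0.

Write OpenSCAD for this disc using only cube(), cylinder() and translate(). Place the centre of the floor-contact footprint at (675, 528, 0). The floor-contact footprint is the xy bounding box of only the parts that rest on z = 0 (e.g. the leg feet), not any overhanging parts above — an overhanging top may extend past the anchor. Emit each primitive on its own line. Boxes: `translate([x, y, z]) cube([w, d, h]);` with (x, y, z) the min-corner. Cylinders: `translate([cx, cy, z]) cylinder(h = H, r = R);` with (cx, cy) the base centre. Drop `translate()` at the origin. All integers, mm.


translate([675, 528, 0]) cylinder(h = 17, r = 215);


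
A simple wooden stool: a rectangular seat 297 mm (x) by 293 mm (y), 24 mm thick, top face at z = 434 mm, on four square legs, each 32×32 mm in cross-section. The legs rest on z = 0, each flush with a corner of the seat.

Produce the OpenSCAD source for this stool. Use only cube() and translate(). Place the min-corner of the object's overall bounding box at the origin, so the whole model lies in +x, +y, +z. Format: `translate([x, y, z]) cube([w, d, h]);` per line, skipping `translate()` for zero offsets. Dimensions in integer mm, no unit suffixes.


translate([0, 0, 410]) cube([297, 293, 24]);
cube([32, 32, 410]);
translate([265, 0, 0]) cube([32, 32, 410]);
translate([0, 261, 0]) cube([32, 32, 410]);
translate([265, 261, 0]) cube([32, 32, 410]);
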